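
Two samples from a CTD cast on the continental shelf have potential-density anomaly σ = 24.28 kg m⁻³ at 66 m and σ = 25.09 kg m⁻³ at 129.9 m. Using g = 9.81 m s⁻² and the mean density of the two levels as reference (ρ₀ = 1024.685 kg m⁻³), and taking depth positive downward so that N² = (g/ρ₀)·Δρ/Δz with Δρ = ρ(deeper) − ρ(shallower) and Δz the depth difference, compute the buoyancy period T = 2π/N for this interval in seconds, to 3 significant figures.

570 s

Δρ = 1025.09 − 1024.28 = 0.81 kg m⁻³ over Δz = 129.9 − 66 = 63.9 m.
N² = (9.81/1024.685) × (0.81/63.9) = 1.2136 × 10⁻⁴ s⁻².
N = √(1.2136 × 10⁻⁴) = 0.011016 rad s⁻¹, so T = 2π/N = 570.37 s ≈ 570 s.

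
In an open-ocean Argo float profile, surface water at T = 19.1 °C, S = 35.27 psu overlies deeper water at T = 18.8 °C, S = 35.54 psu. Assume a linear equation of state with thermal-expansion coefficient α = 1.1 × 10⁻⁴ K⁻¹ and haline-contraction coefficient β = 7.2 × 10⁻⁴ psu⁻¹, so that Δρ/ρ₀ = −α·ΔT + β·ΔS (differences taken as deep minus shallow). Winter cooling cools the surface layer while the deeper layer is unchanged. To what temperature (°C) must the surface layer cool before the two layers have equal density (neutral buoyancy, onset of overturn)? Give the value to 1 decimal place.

17.0 °C

Neutral buoyancy requires Δρ = 0, i.e. −α(T_deep − T_surf′) + β(S_deep − S_surf) = 0.
T_surf′ = T_deep − (β/α)·ΔS = 18.8 − (7.2 × 10⁻⁴/1.1 × 10⁻⁴)·(+0.27) = 17.033 °C.
Cooling required: 19.1 − (17.033) = 2.067 °C.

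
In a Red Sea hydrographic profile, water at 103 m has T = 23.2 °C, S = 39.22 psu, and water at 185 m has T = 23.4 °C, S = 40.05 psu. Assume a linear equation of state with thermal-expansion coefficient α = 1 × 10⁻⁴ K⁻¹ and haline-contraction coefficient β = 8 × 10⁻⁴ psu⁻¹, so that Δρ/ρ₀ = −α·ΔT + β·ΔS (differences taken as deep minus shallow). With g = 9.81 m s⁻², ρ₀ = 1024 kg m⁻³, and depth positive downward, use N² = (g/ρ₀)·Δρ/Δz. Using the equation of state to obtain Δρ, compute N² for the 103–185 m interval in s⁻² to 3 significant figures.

ΔT = +0.2 K, ΔS = +0.83 psu (deep − shallow).
Δρ/ρ₀ = −αΔT + βΔS = -2.00 × 10⁻⁵ + 6.64 × 10⁻⁴ = 6.44 × 10⁻⁴, so Δρ ≈ 0.6595 kg m⁻³.
N² = (g/ρ₀)·Δρ/Δz = g·(Δρ/ρ₀)/Δz = 9.81 × 6.44 × 10⁻⁴ / 82 = 7.7044 × 10⁻⁵ s⁻² ≈ 7.70 × 10⁻⁵ s⁻².

7.70 × 10⁻⁵ s⁻²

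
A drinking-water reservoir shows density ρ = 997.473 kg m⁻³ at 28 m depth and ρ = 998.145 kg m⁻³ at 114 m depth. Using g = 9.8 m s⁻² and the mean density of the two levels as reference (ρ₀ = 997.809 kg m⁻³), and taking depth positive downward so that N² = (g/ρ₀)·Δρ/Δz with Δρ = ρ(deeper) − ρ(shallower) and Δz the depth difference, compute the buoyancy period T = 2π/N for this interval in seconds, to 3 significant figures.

Δρ = 998.145 − 997.473 = 0.672 kg m⁻³ over Δz = 114 − 28 = 86 m.
N² = (9.8/997.809) × (0.672/86) = 7.6745 × 10⁻⁵ s⁻².
N = √(7.6745 × 10⁻⁵) = 8.7604 × 10⁻³ rad s⁻¹, so T = 2π/N = 717.23 s ≈ 717 s.

717 s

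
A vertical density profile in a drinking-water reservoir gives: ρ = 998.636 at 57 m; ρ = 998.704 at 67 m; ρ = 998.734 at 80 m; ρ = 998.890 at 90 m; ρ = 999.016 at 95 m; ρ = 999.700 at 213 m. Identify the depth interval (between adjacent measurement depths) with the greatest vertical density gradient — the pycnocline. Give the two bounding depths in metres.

Compute the density gradient over each adjacent pair:
  57–67 m: Δρ/Δz = 0.068/10 = 6.8 × 10⁻³ kg m⁻⁴
  67–80 m: Δρ/Δz = 0.030/13 = 2.3 × 10⁻³ kg m⁻⁴
  80–90 m: Δρ/Δz = 0.156/10 = 0.016 kg m⁻⁴
  90–95 m: Δρ/Δz = 0.126/5 = 0.025 kg m⁻⁴
  95–213 m: Δρ/Δz = 0.684/118 = 5.8 × 10⁻³ kg m⁻⁴
The largest gradient is in the 90–95 m interval — the pycnocline.

90–95 m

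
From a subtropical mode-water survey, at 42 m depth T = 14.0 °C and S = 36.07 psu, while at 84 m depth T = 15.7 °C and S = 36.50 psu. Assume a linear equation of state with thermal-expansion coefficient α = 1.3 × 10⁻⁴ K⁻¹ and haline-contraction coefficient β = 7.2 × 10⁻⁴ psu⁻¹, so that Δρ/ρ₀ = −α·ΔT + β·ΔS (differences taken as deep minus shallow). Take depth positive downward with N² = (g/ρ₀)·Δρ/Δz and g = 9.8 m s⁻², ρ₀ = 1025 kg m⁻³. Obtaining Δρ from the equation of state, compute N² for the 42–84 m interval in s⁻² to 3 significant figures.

ΔT = +1.7 K, ΔS = +0.43 psu (deep − shallow).
Δρ/ρ₀ = −αΔT + βΔS = -2.21 × 10⁻⁴ + 3.096 × 10⁻⁴ = 8.86 × 10⁻⁵, so Δρ ≈ 0.09082 kg m⁻³.
N² = (g/ρ₀)·Δρ/Δz = g·(Δρ/ρ₀)/Δz = 9.8 × 8.86 × 10⁻⁵ / 42 = 2.0673 × 10⁻⁵ s⁻² ≈ 2.07 × 10⁻⁵ s⁻².

2.07 × 10⁻⁵ s⁻²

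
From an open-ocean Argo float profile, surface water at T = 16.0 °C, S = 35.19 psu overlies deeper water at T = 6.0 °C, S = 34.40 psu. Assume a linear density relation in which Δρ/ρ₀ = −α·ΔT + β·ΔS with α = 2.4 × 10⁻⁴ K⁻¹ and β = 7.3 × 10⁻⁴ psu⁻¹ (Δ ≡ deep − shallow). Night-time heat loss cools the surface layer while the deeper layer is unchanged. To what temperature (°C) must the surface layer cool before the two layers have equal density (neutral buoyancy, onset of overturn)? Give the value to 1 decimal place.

8.4 °C

Neutral buoyancy requires Δρ = 0, i.e. −α(T_deep − T_surf′) + β(S_deep − S_surf) = 0.
T_surf′ = T_deep − (β/α)·ΔS = 6.0 − (7.3 × 10⁻⁴/2.4 × 10⁻⁴)·(-0.79) = 8.403 °C.
Cooling required: 16.0 − (8.403) = 7.597 °C.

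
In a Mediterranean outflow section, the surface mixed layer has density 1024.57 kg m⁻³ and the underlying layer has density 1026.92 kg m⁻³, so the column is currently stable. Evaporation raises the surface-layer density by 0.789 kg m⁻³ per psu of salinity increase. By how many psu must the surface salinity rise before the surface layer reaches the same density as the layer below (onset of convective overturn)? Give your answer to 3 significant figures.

Density deficit of the surface layer: 1026.92 − 1024.57 = 2.35 kg m⁻³.
Required change = 2.35 / 0.789 = 2.98 psu.

2.98 psu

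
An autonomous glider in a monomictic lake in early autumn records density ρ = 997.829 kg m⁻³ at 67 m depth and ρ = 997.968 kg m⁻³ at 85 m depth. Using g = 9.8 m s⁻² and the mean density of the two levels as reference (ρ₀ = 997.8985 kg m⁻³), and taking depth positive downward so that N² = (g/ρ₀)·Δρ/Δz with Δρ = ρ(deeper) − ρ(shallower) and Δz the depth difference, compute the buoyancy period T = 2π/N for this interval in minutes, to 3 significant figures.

12.0 min

Δρ = 997.968 − 997.829 = 0.139 kg m⁻³ over Δz = 85 − 67 = 18 m.
N² = (9.8/997.8985) × (0.139/18) = 7.5837 × 10⁻⁵ s⁻².
N = √(7.5837 × 10⁻⁵) = 8.7084 × 10⁻³ rad s⁻¹, so T = 2π/N = 721.51 s = 12.025 min ≈ 12.0 min.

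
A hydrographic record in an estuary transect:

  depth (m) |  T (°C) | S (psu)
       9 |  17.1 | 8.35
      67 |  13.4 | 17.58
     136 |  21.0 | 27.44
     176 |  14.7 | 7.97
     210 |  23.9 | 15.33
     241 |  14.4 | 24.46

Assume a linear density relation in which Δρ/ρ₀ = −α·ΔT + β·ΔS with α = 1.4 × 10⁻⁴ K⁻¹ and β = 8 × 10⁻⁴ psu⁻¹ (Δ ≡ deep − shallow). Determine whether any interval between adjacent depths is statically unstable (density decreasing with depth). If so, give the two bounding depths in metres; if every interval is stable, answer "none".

Evaluate Δρ/ρ₀ = −αΔT + βΔS across each adjacent pair:
  9–67 m: −αΔT+βΔS = −(1.4 × 10⁻⁴)(-3.7)+(8 × 10⁻⁴)(+9.23) = 7.9 × 10⁻³ → stable
  67–136 m: −αΔT+βΔS = −(1.4 × 10⁻⁴)(+7.6)+(8 × 10⁻⁴)(+9.86) = 6.8 × 10⁻³ → stable
  136–176 m: −αΔT+βΔS = −(1.4 × 10⁻⁴)(-6.3)+(8 × 10⁻⁴)(-19.47) = -0.015 → UNSTABLE
  176–210 m: −αΔT+βΔS = −(1.4 × 10⁻⁴)(+9.2)+(8 × 10⁻⁴)(+7.36) = 4.6 × 10⁻³ → stable
  210–241 m: −αΔT+βΔS = −(1.4 × 10⁻⁴)(-9.5)+(8 × 10⁻⁴)(+9.13) = 8.6 × 10⁻³ → stable
The 136–176 m interval has Δρ < 0: lighter water underlies denser water.

136–176 m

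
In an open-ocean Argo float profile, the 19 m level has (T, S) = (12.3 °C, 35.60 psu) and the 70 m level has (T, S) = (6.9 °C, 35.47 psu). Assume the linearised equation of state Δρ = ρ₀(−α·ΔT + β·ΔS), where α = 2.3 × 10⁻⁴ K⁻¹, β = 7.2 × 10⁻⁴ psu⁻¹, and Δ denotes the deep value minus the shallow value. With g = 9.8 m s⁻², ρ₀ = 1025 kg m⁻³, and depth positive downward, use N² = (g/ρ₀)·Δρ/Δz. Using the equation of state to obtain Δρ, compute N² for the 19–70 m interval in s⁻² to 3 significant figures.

ΔT = -5.4 K, ΔS = -0.13 psu (deep − shallow).
Δρ/ρ₀ = −αΔT + βΔS = 1.242 × 10⁻³ − 9.36 × 10⁻⁵ = 1.1484 × 10⁻³, so Δρ ≈ 1.177 kg m⁻³.
N² = (g/ρ₀)·Δρ/Δz = g·(Δρ/ρ₀)/Δz = 9.8 × 1.1484 × 10⁻³ / 51 = 2.2067 × 10⁻⁴ s⁻² ≈ 2.21 × 10⁻⁴ s⁻².

2.21 × 10⁻⁴ s⁻²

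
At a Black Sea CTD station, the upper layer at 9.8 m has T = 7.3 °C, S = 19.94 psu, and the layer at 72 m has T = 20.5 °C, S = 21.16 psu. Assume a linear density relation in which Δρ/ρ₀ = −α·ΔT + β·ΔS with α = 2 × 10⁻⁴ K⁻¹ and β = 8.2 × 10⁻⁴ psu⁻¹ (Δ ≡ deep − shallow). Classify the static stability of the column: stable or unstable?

ΔT = 20.5 − 7.3 = +13.2 K and ΔS = 21.16 − 19.94 = +1.22 psu (deep − shallow).
−αΔT = -2.64 × 10⁻³; βΔS = 1.0004 × 10⁻³; sum Δρ/ρ₀ = -1.6396 × 10⁻³.
Δρ/ρ₀ < 0, so Δρ < 0: deeper water is lighter → statically unstable; the column would overturn.

unstable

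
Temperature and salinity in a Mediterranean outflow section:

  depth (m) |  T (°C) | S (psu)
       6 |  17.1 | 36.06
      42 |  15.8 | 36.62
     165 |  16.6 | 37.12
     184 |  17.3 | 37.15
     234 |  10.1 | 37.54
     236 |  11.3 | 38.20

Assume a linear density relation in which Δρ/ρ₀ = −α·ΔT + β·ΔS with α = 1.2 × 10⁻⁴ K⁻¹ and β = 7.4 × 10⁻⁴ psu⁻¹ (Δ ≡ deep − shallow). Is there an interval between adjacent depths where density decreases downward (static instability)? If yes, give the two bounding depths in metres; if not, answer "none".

165–184 m

Evaluate Δρ/ρ₀ = −αΔT + βΔS across each adjacent pair:
  6–42 m: −αΔT+βΔS = −(1.2 × 10⁻⁴)(-1.3)+(7.4 × 10⁻⁴)(+0.56) = 5.7 × 10⁻⁴ → stable
  42–165 m: −αΔT+βΔS = −(1.2 × 10⁻⁴)(+0.8)+(7.4 × 10⁻⁴)(+0.50) = 2.7 × 10⁻⁴ → stable
  165–184 m: −αΔT+βΔS = −(1.2 × 10⁻⁴)(+0.7)+(7.4 × 10⁻⁴)(+0.03) = -6.2 × 10⁻⁵ → UNSTABLE
  184–234 m: −αΔT+βΔS = −(1.2 × 10⁻⁴)(-7.2)+(7.4 × 10⁻⁴)(+0.39) = 1.2 × 10⁻³ → stable
  234–236 m: −αΔT+βΔS = −(1.2 × 10⁻⁴)(+1.2)+(7.4 × 10⁻⁴)(+0.66) = 3.4 × 10⁻⁴ → stable
The 165–184 m interval has Δρ < 0: lighter water underlies denser water.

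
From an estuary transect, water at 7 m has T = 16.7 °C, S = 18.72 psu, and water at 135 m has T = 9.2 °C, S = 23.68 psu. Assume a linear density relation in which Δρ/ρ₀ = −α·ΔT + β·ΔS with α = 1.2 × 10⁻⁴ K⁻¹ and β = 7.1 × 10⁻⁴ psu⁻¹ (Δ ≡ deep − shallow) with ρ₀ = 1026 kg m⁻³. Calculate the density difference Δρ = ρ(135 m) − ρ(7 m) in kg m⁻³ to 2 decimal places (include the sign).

ΔT = -7.5 K, ΔS = +4.96 psu (deep − shallow).
Δρ/ρ₀ = −(1.2 × 10⁻⁴)(-7.5) + (7.1 × 10⁻⁴)(+4.96) = 4.4216 × 10⁻³.
Δρ = 1026 × (4.4216 × 10⁻³) = +4.54 kg m⁻³.
Positive Δρ: denser below, stable.

+4.54 kg m⁻³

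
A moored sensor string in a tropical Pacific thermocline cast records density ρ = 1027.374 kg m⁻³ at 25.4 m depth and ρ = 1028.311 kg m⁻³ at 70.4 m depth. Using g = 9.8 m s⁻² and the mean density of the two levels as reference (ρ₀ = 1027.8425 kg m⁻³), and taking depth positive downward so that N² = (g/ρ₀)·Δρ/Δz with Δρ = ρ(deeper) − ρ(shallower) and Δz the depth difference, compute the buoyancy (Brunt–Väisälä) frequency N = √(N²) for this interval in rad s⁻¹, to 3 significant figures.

0.0141 rad s⁻¹

Δρ = 1028.311 − 1027.374 = 0.937 kg m⁻³ over Δz = 70.4 − 25.4 = 45 m.
N² = (9.8/1027.8425) × (0.937/45) = 1.9853 × 10⁻⁴ s⁻².
N = √(1.9853 × 10⁻⁴) = 0.014090 rad s⁻¹ ≈ 0.0141 rad s⁻¹.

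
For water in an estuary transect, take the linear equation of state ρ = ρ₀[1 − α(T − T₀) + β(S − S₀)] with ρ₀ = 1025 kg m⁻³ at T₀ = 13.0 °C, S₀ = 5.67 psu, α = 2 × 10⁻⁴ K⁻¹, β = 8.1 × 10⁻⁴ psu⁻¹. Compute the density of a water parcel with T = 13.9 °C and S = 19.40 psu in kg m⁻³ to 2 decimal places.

T − T₀ = +0.9 K, S − S₀ = +13.73 psu.
Bracket = 1 − α·(+0.9) + β·(+13.73) = 1 + (0.0109413) = 1.0109413.
ρ = 1025 × 1.0109413 = 1036.21 kg m⁻³.

1036.21 kg m⁻³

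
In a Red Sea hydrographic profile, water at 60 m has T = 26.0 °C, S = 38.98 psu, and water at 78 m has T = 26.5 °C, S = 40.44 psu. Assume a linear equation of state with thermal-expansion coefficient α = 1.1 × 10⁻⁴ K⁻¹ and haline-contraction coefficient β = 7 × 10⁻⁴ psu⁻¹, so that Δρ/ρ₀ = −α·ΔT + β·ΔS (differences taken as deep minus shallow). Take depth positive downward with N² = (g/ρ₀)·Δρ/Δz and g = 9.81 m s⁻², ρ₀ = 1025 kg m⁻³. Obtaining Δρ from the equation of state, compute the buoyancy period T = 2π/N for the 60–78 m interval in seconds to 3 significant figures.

ΔT = +0.5 K, ΔS = +1.46 psu (deep − shallow).
Δρ/ρ₀ = −αΔT + βΔS = -5.50 × 10⁻⁵ + 1.022 × 10⁻³ = 9.67 × 10⁻⁴, so Δρ ≈ 0.9912 kg m⁻³.
N² = (g/ρ₀)·Δρ/Δz = g·(Δρ/ρ₀)/Δz = 9.81 × 9.67 × 10⁻⁴ / 18 = 5.2702 × 10⁻⁴ s⁻².
N = √(5.2702 × 10⁻⁴) = 0.022957 rad s⁻¹ → T = 2π/N = 273.69 s ≈ 274 s.

274 s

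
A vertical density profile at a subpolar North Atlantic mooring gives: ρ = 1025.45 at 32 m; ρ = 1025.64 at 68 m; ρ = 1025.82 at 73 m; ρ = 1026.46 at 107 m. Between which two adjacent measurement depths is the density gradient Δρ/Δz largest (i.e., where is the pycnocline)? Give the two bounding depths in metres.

68–73 m

Compute the density gradient over each adjacent pair:
  32–68 m: Δρ/Δz = 0.19/36 = 5.3 × 10⁻³ kg m⁻⁴
  68–73 m: Δρ/Δz = 0.18/5 = 0.036 kg m⁻⁴
  73–107 m: Δρ/Δz = 0.64/34 = 0.019 kg m⁻⁴
The largest gradient is in the 68–73 m interval — the pycnocline.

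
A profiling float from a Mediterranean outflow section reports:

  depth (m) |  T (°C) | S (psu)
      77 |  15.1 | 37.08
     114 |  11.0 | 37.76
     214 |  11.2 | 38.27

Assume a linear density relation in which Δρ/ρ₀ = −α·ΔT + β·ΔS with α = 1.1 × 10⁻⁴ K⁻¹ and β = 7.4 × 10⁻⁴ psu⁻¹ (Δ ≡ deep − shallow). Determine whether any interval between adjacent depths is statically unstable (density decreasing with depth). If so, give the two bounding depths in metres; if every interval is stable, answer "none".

Evaluate Δρ/ρ₀ = −αΔT + βΔS across each adjacent pair:
  77–114 m: −αΔT+βΔS = −(1.1 × 10⁻⁴)(-4.1)+(7.4 × 10⁻⁴)(+0.68) = 9.5 × 10⁻⁴ → stable
  114–214 m: −αΔT+βΔS = −(1.1 × 10⁻⁴)(+0.2)+(7.4 × 10⁻⁴)(+0.51) = 3.6 × 10⁻⁴ → stable
Every interval has Δρ > 0: the column is stably stratified throughout.

none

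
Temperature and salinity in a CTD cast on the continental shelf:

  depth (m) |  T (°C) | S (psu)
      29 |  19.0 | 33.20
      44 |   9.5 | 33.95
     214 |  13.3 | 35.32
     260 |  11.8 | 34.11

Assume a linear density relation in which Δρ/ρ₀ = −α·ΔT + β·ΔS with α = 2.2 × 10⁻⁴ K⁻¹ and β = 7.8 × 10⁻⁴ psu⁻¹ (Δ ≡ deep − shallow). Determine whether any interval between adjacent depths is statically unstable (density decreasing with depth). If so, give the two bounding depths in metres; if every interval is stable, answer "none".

Evaluate Δρ/ρ₀ = −αΔT + βΔS across each adjacent pair:
  29–44 m: −αΔT+βΔS = −(2.2 × 10⁻⁴)(-9.5)+(7.8 × 10⁻⁴)(+0.75) = 2.7 × 10⁻³ → stable
  44–214 m: −αΔT+βΔS = −(2.2 × 10⁻⁴)(+3.8)+(7.8 × 10⁻⁴)(+1.37) = 2.3 × 10⁻⁴ → stable
  214–260 m: −αΔT+βΔS = −(2.2 × 10⁻⁴)(-1.5)+(7.8 × 10⁻⁴)(-1.21) = -6.1 × 10⁻⁴ → UNSTABLE
The 214–260 m interval has Δρ < 0: lighter water underlies denser water.

214–260 m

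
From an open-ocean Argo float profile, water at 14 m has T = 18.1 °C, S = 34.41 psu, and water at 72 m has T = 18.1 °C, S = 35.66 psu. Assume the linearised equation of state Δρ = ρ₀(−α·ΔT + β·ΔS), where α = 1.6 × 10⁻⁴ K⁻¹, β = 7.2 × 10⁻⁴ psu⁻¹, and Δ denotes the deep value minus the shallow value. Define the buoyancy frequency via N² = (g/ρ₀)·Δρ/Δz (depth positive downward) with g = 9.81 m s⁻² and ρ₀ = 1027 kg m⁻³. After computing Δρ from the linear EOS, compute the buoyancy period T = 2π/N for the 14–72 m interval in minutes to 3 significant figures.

ΔT = +0.0 K, ΔS = +1.25 psu (deep − shallow).
Δρ/ρ₀ = −αΔT + βΔS = 0 + 9.00 × 10⁻⁴ = 9.00 × 10⁻⁴, so Δρ ≈ 0.9243 kg m⁻³.
N² = (g/ρ₀)·Δρ/Δz = g·(Δρ/ρ₀)/Δz = 9.81 × 9.00 × 10⁻⁴ / 58 = 1.5222 × 10⁻⁴ s⁻².
N = √(1.5222 × 10⁻⁴) = 0.012338 rad s⁻¹ → T = 2π/N = 509.25 s = 8.4875 min ≈ 8.49 min.

8.49 min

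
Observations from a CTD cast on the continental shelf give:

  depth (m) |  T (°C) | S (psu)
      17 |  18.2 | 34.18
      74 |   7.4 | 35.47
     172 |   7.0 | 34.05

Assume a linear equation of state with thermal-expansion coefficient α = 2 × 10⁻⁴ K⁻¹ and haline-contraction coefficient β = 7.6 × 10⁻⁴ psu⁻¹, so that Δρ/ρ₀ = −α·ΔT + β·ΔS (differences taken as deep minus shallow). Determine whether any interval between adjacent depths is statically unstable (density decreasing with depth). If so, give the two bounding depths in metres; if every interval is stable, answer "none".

74–172 m

Evaluate Δρ/ρ₀ = −αΔT + βΔS across each adjacent pair:
  17–74 m: −αΔT+βΔS = −(2 × 10⁻⁴)(-10.8)+(7.6 × 10⁻⁴)(+1.29) = 3.1 × 10⁻³ → stable
  74–172 m: −αΔT+βΔS = −(2 × 10⁻⁴)(-0.4)+(7.6 × 10⁻⁴)(-1.42) = -1.0 × 10⁻³ → UNSTABLE
The 74–172 m interval has Δρ < 0: lighter water underlies denser water.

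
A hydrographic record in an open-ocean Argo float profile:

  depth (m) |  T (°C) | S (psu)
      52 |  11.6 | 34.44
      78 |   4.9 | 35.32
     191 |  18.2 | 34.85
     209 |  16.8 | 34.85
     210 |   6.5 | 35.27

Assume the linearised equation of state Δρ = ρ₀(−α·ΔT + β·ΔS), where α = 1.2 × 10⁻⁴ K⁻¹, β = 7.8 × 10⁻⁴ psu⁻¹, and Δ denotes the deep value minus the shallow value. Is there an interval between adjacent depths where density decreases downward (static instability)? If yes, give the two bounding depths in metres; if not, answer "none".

Evaluate Δρ/ρ₀ = −αΔT + βΔS across each adjacent pair:
  52–78 m: −αΔT+βΔS = −(1.2 × 10⁻⁴)(-6.7)+(7.8 × 10⁻⁴)(+0.88) = 1.5 × 10⁻³ → stable
  78–191 m: −αΔT+βΔS = −(1.2 × 10⁻⁴)(+13.3)+(7.8 × 10⁻⁴)(-0.47) = -2.0 × 10⁻³ → UNSTABLE
  191–209 m: −αΔT+βΔS = −(1.2 × 10⁻⁴)(-1.4)+(7.8 × 10⁻⁴)(+0.00) = 1.7 × 10⁻⁴ → stable
  209–210 m: −αΔT+βΔS = −(1.2 × 10⁻⁴)(-10.3)+(7.8 × 10⁻⁴)(+0.42) = 1.6 × 10⁻³ → stable
The 78–191 m interval has Δρ < 0: lighter water underlies denser water.

78–191 m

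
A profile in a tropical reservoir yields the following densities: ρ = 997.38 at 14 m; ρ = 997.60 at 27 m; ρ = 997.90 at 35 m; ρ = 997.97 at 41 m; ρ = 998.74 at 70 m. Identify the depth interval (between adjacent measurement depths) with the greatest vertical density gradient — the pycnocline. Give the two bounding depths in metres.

27–35 m

Compute the density gradient over each adjacent pair:
  14–27 m: Δρ/Δz = 0.22/13 = 0.017 kg m⁻⁴
  27–35 m: Δρ/Δz = 0.30/8 = 0.037 kg m⁻⁴
  35–41 m: Δρ/Δz = 0.07/6 = 0.012 kg m⁻⁴
  41–70 m: Δρ/Δz = 0.77/29 = 0.027 kg m⁻⁴
The largest gradient is in the 27–35 m interval — the pycnocline.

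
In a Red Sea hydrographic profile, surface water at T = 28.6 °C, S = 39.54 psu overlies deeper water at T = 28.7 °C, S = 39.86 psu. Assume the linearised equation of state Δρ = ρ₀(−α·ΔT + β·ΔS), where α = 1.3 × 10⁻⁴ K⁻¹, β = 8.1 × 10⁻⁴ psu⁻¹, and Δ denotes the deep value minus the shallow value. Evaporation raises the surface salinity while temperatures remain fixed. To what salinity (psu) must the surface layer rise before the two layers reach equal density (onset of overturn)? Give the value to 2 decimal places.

39.84 psu

Neutral buoyancy requires −α(T_deep − T_surf) + β(S_deep − S_surf′) = 0.
S_surf′ = S_deep − (α/β)·ΔT = 39.86 − (1.3 × 10⁻⁴/8.1 × 10⁻⁴)·(+0.1) = 39.8440 psu.
Increase required: 39.8440 − 39.54 = 0.3040 psu.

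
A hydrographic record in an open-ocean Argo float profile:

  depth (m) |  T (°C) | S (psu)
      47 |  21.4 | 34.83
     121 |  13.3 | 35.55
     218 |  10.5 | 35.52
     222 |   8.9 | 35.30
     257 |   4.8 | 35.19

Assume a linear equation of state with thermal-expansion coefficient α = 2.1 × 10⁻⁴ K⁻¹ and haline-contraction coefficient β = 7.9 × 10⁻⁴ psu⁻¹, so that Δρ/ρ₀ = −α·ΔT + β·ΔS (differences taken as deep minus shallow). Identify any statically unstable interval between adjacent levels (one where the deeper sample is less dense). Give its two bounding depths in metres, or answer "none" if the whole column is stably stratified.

none

Evaluate Δρ/ρ₀ = −αΔT + βΔS across each adjacent pair:
  47–121 m: −αΔT+βΔS = −(2.1 × 10⁻⁴)(-8.1)+(7.9 × 10⁻⁴)(+0.72) = 2.3 × 10⁻³ → stable
  121–218 m: −αΔT+βΔS = −(2.1 × 10⁻⁴)(-2.8)+(7.9 × 10⁻⁴)(-0.03) = 5.6 × 10⁻⁴ → stable
  218–222 m: −αΔT+βΔS = −(2.1 × 10⁻⁴)(-1.6)+(7.9 × 10⁻⁴)(-0.22) = 1.6 × 10⁻⁴ → stable
  222–257 m: −αΔT+βΔS = −(2.1 × 10⁻⁴)(-4.1)+(7.9 × 10⁻⁴)(-0.11) = 7.7 × 10⁻⁴ → stable
Every interval has Δρ > 0: the column is stably stratified throughout.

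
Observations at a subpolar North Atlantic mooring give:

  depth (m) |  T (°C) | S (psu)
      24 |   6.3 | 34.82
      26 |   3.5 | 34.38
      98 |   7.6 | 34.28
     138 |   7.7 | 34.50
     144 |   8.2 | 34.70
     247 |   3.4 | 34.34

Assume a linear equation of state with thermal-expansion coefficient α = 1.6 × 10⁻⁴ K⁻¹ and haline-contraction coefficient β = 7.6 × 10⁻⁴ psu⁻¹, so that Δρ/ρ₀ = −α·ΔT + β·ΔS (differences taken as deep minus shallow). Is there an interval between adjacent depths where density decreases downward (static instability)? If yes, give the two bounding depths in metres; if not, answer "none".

26–98 m

Evaluate Δρ/ρ₀ = −αΔT + βΔS across each adjacent pair:
  24–26 m: −αΔT+βΔS = −(1.6 × 10⁻⁴)(-2.8)+(7.6 × 10⁻⁴)(-0.44) = 1.1 × 10⁻⁴ → stable
  26–98 m: −αΔT+βΔS = −(1.6 × 10⁻⁴)(+4.1)+(7.6 × 10⁻⁴)(-0.10) = -7.3 × 10⁻⁴ → UNSTABLE
  98–138 m: −αΔT+βΔS = −(1.6 × 10⁻⁴)(+0.1)+(7.6 × 10⁻⁴)(+0.22) = 1.5 × 10⁻⁴ → stable
  138–144 m: −αΔT+βΔS = −(1.6 × 10⁻⁴)(+0.5)+(7.6 × 10⁻⁴)(+0.20) = 7.2 × 10⁻⁵ → stable
  144–247 m: −αΔT+βΔS = −(1.6 × 10⁻⁴)(-4.8)+(7.6 × 10⁻⁴)(-0.36) = 4.9 × 10⁻⁴ → stable
The 26–98 m interval has Δρ < 0: lighter water underlies denser water.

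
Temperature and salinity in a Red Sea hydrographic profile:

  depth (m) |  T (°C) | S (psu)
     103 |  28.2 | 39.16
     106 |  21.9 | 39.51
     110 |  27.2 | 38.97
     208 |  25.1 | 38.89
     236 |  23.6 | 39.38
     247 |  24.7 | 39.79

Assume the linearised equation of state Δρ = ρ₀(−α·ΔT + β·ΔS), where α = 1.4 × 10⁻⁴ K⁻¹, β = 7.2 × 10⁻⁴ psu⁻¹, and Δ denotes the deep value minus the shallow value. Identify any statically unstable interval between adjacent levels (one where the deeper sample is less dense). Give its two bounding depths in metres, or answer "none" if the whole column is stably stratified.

Evaluate Δρ/ρ₀ = −αΔT + βΔS across each adjacent pair:
  103–106 m: −αΔT+βΔS = −(1.4 × 10⁻⁴)(-6.3)+(7.2 × 10⁻⁴)(+0.35) = 1.1 × 10⁻³ → stable
  106–110 m: −αΔT+βΔS = −(1.4 × 10⁻⁴)(+5.3)+(7.2 × 10⁻⁴)(-0.54) = -1.1 × 10⁻³ → UNSTABLE
  110–208 m: −αΔT+βΔS = −(1.4 × 10⁻⁴)(-2.1)+(7.2 × 10⁻⁴)(-0.08) = 2.4 × 10⁻⁴ → stable
  208–236 m: −αΔT+βΔS = −(1.4 × 10⁻⁴)(-1.5)+(7.2 × 10⁻⁴)(+0.49) = 5.6 × 10⁻⁴ → stable
  236–247 m: −αΔT+βΔS = −(1.4 × 10⁻⁴)(+1.1)+(7.2 × 10⁻⁴)(+0.41) = 1.4 × 10⁻⁴ → stable
The 106–110 m interval has Δρ < 0: lighter water underlies denser water.

106–110 m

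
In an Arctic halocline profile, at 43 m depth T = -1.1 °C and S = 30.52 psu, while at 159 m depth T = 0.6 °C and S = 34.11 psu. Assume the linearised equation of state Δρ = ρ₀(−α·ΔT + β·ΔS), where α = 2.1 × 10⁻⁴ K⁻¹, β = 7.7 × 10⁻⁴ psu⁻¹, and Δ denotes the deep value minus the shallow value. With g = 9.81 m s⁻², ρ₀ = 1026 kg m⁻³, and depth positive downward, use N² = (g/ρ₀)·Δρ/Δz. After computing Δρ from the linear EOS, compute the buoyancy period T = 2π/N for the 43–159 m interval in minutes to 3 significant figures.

7.34 min

ΔT = +1.7 K, ΔS = +3.59 psu (deep − shallow).
Δρ/ρ₀ = −αΔT + βΔS = -3.57 × 10⁻⁴ + 2.7643 × 10⁻³ = 2.4073 × 10⁻³, so Δρ ≈ 2.470 kg m⁻³.
N² = (g/ρ₀)·Δρ/Δz = g·(Δρ/ρ₀)/Δz = 9.81 × 2.4073 × 10⁻³ / 116 = 2.0358 × 10⁻⁴ s⁻².
N = √(2.0358 × 10⁻⁴) = 0.014268 rad s⁻¹ → T = 2π/N = 440.37 s = 7.3395 min ≈ 7.34 min.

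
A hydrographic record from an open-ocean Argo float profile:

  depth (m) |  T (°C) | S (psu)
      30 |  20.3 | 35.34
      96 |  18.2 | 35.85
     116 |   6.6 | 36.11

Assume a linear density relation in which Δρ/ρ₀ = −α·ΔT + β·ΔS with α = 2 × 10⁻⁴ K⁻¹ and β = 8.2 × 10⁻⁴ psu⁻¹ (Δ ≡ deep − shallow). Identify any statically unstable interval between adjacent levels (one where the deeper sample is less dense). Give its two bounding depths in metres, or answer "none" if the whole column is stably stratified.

none

Evaluate Δρ/ρ₀ = −αΔT + βΔS across each adjacent pair:
  30–96 m: −αΔT+βΔS = −(2 × 10⁻⁴)(-2.1)+(8.2 × 10⁻⁴)(+0.51) = 8.4 × 10⁻⁴ → stable
  96–116 m: −αΔT+βΔS = −(2 × 10⁻⁴)(-11.6)+(8.2 × 10⁻⁴)(+0.26) = 2.5 × 10⁻³ → stable
Every interval has Δρ > 0: the column is stably stratified throughout.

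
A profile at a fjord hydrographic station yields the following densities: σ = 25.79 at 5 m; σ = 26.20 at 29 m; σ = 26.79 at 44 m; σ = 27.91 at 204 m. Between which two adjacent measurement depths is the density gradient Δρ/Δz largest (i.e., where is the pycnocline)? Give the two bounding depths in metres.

Compute the density gradient over each adjacent pair:
  5–29 m: Δρ/Δz = 0.41/24 = 0.017 kg m⁻⁴
  29–44 m: Δρ/Δz = 0.59/15 = 0.039 kg m⁻⁴
  44–204 m: Δρ/Δz = 1.12/160 = 7.0 × 10⁻³ kg m⁻⁴
The largest gradient is in the 29–44 m interval — the pycnocline.

29–44 m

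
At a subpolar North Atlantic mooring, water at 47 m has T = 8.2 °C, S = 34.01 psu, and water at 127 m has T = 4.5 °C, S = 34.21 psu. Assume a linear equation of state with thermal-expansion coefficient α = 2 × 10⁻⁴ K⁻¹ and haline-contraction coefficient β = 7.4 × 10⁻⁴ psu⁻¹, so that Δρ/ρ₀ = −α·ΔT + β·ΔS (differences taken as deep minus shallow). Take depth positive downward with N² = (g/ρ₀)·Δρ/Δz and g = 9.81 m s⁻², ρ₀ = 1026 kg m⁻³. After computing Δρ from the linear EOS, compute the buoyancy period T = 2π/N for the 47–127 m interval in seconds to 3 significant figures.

ΔT = -3.7 K, ΔS = +0.20 psu (deep − shallow).
Δρ/ρ₀ = −αΔT + βΔS = 7.40 × 10⁻⁴ + 1.48 × 10⁻⁴ = 8.88 × 10⁻⁴, so Δρ ≈ 0.9111 kg m⁻³.
N² = (g/ρ₀)·Δρ/Δz = g·(Δρ/ρ₀)/Δz = 9.81 × 8.88 × 10⁻⁴ / 80 = 1.0889 × 10⁻⁴ s⁻².
N = √(1.0889 × 10⁻⁴) = 0.010435 rad s⁻¹ → T = 2π/N = 602.13 s ≈ 602 s.

602 s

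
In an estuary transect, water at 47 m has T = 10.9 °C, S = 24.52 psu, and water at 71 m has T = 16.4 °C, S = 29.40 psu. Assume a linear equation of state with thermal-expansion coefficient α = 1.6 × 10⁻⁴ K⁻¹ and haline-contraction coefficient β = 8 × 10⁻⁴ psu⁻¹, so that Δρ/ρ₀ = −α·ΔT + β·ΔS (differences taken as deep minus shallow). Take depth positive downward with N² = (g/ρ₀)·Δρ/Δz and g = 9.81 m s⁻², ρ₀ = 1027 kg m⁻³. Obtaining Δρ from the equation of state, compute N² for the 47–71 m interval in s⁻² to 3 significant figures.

1.24 × 10⁻³ s⁻²

ΔT = +5.5 K, ΔS = +4.88 psu (deep − shallow).
Δρ/ρ₀ = −αΔT + βΔS = -8.80 × 10⁻⁴ + 3.904 × 10⁻³ = 3.024 × 10⁻³, so Δρ ≈ 3.106 kg m⁻³.
N² = (g/ρ₀)·Δρ/Δz = g·(Δρ/ρ₀)/Δz = 9.81 × 3.024 × 10⁻³ / 24 = 1.2361 × 10⁻³ s⁻² ≈ 1.24 × 10⁻³ s⁻².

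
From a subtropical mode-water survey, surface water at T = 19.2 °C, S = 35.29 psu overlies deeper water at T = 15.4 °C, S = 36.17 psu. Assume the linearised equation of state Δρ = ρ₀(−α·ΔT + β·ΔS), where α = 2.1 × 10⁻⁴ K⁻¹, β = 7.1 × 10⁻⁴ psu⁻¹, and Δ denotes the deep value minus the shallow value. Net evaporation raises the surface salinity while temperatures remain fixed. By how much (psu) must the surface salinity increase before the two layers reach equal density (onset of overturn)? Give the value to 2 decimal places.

Neutral buoyancy requires −α(T_deep − T_surf) + β(S_deep − S_surf′) = 0.
S_surf′ = S_deep − (α/β)·ΔT = 36.17 − (2.1 × 10⁻⁴/7.1 × 10⁻⁴)·(-3.8) = 37.2939 psu.
Increase required: 37.2939 − 35.29 = 2.0039 psu.

2.00 psu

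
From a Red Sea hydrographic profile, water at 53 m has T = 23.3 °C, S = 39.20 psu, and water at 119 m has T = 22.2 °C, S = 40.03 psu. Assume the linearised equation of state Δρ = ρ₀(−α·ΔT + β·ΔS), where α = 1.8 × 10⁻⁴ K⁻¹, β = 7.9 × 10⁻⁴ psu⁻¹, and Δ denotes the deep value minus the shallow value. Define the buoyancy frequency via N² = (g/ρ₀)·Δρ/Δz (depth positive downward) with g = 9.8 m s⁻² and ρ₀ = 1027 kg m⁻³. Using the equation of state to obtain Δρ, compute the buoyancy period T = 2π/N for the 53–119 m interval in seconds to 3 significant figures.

ΔT = -1.1 K, ΔS = +0.83 psu (deep − shallow).
Δρ/ρ₀ = −αΔT + βΔS = 1.98 × 10⁻⁴ + 6.557 × 10⁻⁴ = 8.537 × 10⁻⁴, so Δρ ≈ 0.8767 kg m⁻³.
N² = (g/ρ₀)·Δρ/Δz = g·(Δρ/ρ₀)/Δz = 9.8 × 8.537 × 10⁻⁴ / 66 = 1.2676 × 10⁻⁴ s⁻².
N = √(1.2676 × 10⁻⁴) = 0.011259 rad s⁻¹ → T = 2π/N = 558.06 s ≈ 558 s.

558 s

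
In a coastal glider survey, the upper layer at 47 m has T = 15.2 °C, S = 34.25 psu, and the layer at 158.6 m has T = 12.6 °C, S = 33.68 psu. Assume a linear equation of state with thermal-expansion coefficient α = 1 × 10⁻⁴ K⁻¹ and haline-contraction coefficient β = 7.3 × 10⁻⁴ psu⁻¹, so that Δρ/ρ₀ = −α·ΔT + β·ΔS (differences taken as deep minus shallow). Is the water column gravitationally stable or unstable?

unstable

ΔT = 12.6 − 15.2 = -2.6 K and ΔS = 33.68 − 34.25 = -0.57 psu (deep − shallow).
−αΔT = 2.60 × 10⁻⁴; βΔS = -4.161 × 10⁻⁴; sum Δρ/ρ₀ = -1.561 × 10⁻⁴.
Δρ/ρ₀ < 0, so Δρ < 0: deeper water is lighter → statically unstable; the column would overturn.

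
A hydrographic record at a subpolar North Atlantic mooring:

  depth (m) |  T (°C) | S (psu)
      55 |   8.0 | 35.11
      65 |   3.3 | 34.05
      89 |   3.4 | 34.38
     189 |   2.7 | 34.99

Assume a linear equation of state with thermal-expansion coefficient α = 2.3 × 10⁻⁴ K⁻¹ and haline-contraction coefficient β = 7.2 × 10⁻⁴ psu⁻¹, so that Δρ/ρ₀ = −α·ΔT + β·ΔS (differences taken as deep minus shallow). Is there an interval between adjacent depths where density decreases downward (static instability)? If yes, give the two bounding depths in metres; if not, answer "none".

Evaluate Δρ/ρ₀ = −αΔT + βΔS across each adjacent pair:
  55–65 m: −αΔT+βΔS = −(2.3 × 10⁻⁴)(-4.7)+(7.2 × 10⁻⁴)(-1.06) = 3.2 × 10⁻⁴ → stable
  65–89 m: −αΔT+βΔS = −(2.3 × 10⁻⁴)(+0.1)+(7.2 × 10⁻⁴)(+0.33) = 2.1 × 10⁻⁴ → stable
  89–189 m: −αΔT+βΔS = −(2.3 × 10⁻⁴)(-0.7)+(7.2 × 10⁻⁴)(+0.61) = 6.0 × 10⁻⁴ → stable
Every interval has Δρ > 0: the column is stably stratified throughout.

none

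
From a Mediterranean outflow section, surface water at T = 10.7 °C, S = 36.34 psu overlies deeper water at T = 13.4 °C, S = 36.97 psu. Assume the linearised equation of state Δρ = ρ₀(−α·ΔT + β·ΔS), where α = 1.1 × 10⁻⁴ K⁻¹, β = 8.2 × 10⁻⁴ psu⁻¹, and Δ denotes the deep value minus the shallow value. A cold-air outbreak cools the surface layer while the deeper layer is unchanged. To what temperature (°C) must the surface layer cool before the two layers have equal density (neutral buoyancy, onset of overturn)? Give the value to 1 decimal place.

8.7 °C

Neutral buoyancy requires Δρ = 0, i.e. −α(T_deep − T_surf′) + β(S_deep − S_surf) = 0.
T_surf′ = T_deep − (β/α)·ΔS = 13.4 − (8.2 × 10⁻⁴/1.1 × 10⁻⁴)·(+0.63) = 8.704 °C.
Cooling required: 10.7 − (8.704) = 1.996 °C.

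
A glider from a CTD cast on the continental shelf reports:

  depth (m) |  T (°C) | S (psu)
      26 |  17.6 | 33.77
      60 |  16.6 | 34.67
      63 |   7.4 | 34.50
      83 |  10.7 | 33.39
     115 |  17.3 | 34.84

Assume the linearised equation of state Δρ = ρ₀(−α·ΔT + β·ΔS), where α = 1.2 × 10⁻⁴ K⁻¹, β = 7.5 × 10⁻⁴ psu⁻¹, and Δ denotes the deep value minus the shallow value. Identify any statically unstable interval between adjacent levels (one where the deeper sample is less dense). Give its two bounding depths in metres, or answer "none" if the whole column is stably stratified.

Evaluate Δρ/ρ₀ = −αΔT + βΔS across each adjacent pair:
  26–60 m: −αΔT+βΔS = −(1.2 × 10⁻⁴)(-1.0)+(7.5 × 10⁻⁴)(+0.90) = 8.0 × 10⁻⁴ → stable
  60–63 m: −αΔT+βΔS = −(1.2 × 10⁻⁴)(-9.2)+(7.5 × 10⁻⁴)(-0.17) = 9.8 × 10⁻⁴ → stable
  63–83 m: −αΔT+βΔS = −(1.2 × 10⁻⁴)(+3.3)+(7.5 × 10⁻⁴)(-1.11) = -1.2 × 10⁻³ → UNSTABLE
  83–115 m: −αΔT+βΔS = −(1.2 × 10⁻⁴)(+6.6)+(7.5 × 10⁻⁴)(+1.45) = 3.0 × 10⁻⁴ → stable
The 63–83 m interval has Δρ < 0: lighter water underlies denser water.

63–83 m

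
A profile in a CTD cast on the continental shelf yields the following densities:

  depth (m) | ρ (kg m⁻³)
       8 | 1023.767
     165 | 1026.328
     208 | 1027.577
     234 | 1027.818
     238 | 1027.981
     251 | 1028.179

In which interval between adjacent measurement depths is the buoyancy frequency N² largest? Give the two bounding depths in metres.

234–238 m

Compute the density gradient over each adjacent pair:
  8–165 m: Δρ/Δz = 2.561/157 = 0.016 kg m⁻⁴
  165–208 m: Δρ/Δz = 1.249/43 = 0.029 kg m⁻⁴
  208–234 m: Δρ/Δz = 0.241/26 = 9.3 × 10⁻³ kg m⁻⁴
  234–238 m: Δρ/Δz = 0.163/4 = 0.041 kg m⁻⁴
  238–251 m: Δρ/Δz = 0.198/13 = 0.015 kg m⁻⁴
The largest gradient is in the 234–238 m interval — the pycnocline.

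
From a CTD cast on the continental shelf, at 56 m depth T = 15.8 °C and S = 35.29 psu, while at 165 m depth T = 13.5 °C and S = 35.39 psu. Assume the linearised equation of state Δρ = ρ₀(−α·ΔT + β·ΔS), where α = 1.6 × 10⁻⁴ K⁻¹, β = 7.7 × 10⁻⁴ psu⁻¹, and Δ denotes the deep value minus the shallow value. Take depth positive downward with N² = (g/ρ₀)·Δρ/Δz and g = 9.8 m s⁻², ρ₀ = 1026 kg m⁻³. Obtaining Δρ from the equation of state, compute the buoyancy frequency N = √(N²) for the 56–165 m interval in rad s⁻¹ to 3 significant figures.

6.33 × 10⁻³ rad s⁻¹

ΔT = -2.3 K, ΔS = +0.10 psu (deep − shallow).
Δρ/ρ₀ = −αΔT + βΔS = 3.68 × 10⁻⁴ + 7.70 × 10⁻⁵ = 4.45 × 10⁻⁴, so Δρ ≈ 0.4566 kg m⁻³.
N² = (g/ρ₀)·Δρ/Δz = g·(Δρ/ρ₀)/Δz = 9.8 × 4.45 × 10⁻⁴ / 109 = 4.0009 × 10⁻⁵ s⁻².
N = √(4.0009 × 10⁻⁵) = 6.3253 × 10⁻³ rad s⁻¹ ≈ 6.33 × 10⁻³ rad s⁻¹.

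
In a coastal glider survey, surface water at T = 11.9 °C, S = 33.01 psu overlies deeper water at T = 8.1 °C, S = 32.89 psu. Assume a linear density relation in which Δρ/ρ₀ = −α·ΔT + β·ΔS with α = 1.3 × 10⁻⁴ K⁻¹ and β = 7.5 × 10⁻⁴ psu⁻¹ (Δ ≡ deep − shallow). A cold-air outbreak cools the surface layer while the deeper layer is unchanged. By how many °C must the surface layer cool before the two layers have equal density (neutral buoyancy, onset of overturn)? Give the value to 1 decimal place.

3.1 °C

Neutral buoyancy requires Δρ = 0, i.e. −α(T_deep − T_surf′) + β(S_deep − S_surf) = 0.
T_surf′ = T_deep − (β/α)·ΔS = 8.1 − (7.5 × 10⁻⁴/1.3 × 10⁻⁴)·(-0.12) = 8.792 °C.
Cooling required: 11.9 − (8.792) = 3.108 °C.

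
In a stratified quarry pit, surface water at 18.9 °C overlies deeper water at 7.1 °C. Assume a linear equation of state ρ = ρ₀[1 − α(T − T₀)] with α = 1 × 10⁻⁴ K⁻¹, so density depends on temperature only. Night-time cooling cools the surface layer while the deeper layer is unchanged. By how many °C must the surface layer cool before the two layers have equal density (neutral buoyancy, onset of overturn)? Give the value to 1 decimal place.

With temperature the only control, equal density requires T_surf′ = T_deep.
T_surf′ = 7.1 °C.
Cooling required: 18.9 − 7.1 = 11.8 °C.

11.8 °C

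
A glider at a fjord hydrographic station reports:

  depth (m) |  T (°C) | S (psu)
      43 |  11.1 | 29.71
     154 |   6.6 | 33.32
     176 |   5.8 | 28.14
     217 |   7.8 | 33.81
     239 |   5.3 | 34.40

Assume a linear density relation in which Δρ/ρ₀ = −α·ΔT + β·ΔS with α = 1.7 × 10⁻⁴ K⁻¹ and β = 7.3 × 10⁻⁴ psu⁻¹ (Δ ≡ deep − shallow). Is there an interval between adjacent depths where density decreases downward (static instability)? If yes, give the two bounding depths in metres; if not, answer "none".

Evaluate Δρ/ρ₀ = −αΔT + βΔS across each adjacent pair:
  43–154 m: −αΔT+βΔS = −(1.7 × 10⁻⁴)(-4.5)+(7.3 × 10⁻⁴)(+3.61) = 3.4 × 10⁻³ → stable
  154–176 m: −αΔT+βΔS = −(1.7 × 10⁻⁴)(-0.8)+(7.3 × 10⁻⁴)(-5.18) = -3.6 × 10⁻³ → UNSTABLE
  176–217 m: −αΔT+βΔS = −(1.7 × 10⁻⁴)(+2.0)+(7.3 × 10⁻⁴)(+5.67) = 3.8 × 10⁻³ → stable
  217–239 m: −αΔT+βΔS = −(1.7 × 10⁻⁴)(-2.5)+(7.3 × 10⁻⁴)(+0.59) = 8.6 × 10⁻⁴ → stable
The 154–176 m interval has Δρ < 0: lighter water underlies denser water.

154–176 m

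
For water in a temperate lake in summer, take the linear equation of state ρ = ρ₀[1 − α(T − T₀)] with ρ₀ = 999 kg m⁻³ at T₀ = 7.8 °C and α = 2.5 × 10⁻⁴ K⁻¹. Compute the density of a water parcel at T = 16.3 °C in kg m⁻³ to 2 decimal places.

T − T₀ = +8.5 K.
Bracket = 1 − α·(+8.5) = 1 + (-2.125 × 10⁻³) = 0.9978750.
ρ = 999 × 0.9978750 = 996.88 kg m⁻³.

996.88 kg m⁻³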